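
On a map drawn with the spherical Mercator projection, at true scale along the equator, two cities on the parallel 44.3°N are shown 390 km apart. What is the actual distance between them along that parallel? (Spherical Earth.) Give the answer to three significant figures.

Mercator is conformal, so the point scale is isotropic: h = k = sec φ = 1/cos φ.
Along the parallel at 44.3°, map distances are exaggerated by k = sec 44.3° = 1.397.
True distance = 390 / 1.397 = 390 × cos 44.3° ≈ 279 km.

279 km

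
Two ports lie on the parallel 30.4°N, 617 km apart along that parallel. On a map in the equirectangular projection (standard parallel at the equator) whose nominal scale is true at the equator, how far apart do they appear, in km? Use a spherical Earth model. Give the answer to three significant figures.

715 km

Plate carrée maps x = Rλ, y = Rφ. The meridian scale is h = 1 and the parallel scale is k = 1/cos φ = sec φ.
Along the parallel, k = sec 30.4° = 1/0.8625 = 1.159.
Map distance = 617 × 1.159 ≈ 715 km.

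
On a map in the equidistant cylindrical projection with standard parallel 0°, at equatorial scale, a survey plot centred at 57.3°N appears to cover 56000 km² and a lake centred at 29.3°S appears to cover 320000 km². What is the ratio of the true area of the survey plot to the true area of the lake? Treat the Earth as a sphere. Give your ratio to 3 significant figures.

Plate carrée has h = 1 and k = sec φ, giving areal scale sec φ; true area = (apparent area) · cos φ.
True area of survey plot: 56000 × cos(57.3°) = 56000 × 0.5402 = 30250 km².
True area of lake: 320000 × cos(29.3°) = 320000 × 0.8721 = 279100 km².
Ratio = 30250 / 279100 ≈ 0.108.

0.108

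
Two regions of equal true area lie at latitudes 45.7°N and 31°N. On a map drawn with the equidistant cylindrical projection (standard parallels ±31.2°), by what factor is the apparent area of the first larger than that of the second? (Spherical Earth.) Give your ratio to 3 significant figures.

1.23

With standard parallel φ₀ = 31.2°, the equirectangular projection gives x = Rλ cos φ₀, y = Rφ, so h = 1 and k = cos 31.2° / cos φ.
Areal scale at 45.7°: h·k = 1.000 × 1.225 = 1.225.
Areal scale at 31°: h·k = 1.000 × 0.9979 = 0.9979.
Ratio = 1.225/0.9979 ≈ 1.23.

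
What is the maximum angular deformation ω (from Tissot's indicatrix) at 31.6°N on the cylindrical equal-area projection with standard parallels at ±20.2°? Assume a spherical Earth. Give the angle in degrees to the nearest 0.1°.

A cylindrical equal-area projection with standard parallel φ₀ has meridian scale h = cos φ / cos φ₀ and parallel scale k = cos φ₀ / cos φ (so areas are preserved, h·k = 1).
At 31.6°: h = 0.9075, k = 1.102; principal scales a = 1.102, b = 0.9075.
sin(ω/2) = (a − b)/(a + b) = 0.1943/2.009 = 0.09671, so ω = 2 arcsin(0.09671) ≈ 11.1°.

11.1°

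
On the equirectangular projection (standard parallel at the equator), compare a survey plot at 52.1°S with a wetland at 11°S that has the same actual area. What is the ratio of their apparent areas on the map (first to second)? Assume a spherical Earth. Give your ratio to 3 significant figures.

1.60

Plate carrée maps x = Rλ, y = Rφ. The meridian scale is h = 1 and the parallel scale is k = 1/cos φ = sec φ.
Areal scale at 52.1°: h·k = 1.000 × 1.628 = 1.628.
Areal scale at 11°: h·k = 1.000 × 1.019 = 1.019.
Ratio = 1.628/1.019 ≈ 1.60.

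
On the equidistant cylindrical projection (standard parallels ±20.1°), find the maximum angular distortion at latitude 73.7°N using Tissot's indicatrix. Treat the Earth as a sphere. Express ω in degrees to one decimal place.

With standard parallel φ₀ = 20.1°, the equirectangular projection gives x = Rλ cos φ₀, y = Rφ, so h = 1 and k = cos 20.1° / cos φ.
At 73.7°: h = 1.000, k = 3.346; principal scales a = 3.346, b = 1.000.
sin(ω/2) = (a − b)/(a + b) = 2.346/4.346 = 0.5398, so ω = 2 arcsin(0.5398) ≈ 65.3°.

65.3°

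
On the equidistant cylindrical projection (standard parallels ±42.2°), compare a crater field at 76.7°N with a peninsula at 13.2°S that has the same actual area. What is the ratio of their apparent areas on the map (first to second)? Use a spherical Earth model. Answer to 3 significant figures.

The equidistant cylindrical projection with φ₀ = 42.2° has h = 1 (meridians true) and k = cos φ₀ / cos φ along parallels.
Areal scale at 76.7°: h·k = 1.000 × 3.220 = 3.220.
Areal scale at 13.2°: h·k = 1.000 × 0.7609 = 0.7609.
Ratio = 3.220/0.7609 ≈ 4.23.

4.23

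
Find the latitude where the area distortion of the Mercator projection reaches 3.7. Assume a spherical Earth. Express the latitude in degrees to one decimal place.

Mercator areal scale is sec²φ.
sec²φ = 3.7  ⇒  cos²φ = 0.2703  ⇒  cos φ = 0.5199.
φ = arccos(0.5199) ≈ 58.7°.

58.7°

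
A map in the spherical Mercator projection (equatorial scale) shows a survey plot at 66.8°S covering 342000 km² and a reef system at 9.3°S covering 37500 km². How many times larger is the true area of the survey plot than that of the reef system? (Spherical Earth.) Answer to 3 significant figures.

On Mercator the areal scale is sec²φ, so true area = apparent × cos²φ.
True area of survey plot: 342000 × cos²(66.8°) = 342000 × 0.1552 = 53080 km².
True area of reef system: 37500 × cos²(9.3°) = 37500 × 0.9739 = 36520 km².
Ratio = 53080 / 36520 ≈ 1.45.

1.45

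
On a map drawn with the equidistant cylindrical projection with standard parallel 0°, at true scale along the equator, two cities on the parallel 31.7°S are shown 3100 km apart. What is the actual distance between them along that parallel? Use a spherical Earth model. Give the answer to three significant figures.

2640 km

Plate carrée maps x = Rλ, y = Rφ. The meridian scale is h = 1 and the parallel scale is k = 1/cos φ = sec φ.
Along the parallel at 31.7°, map distances are exaggerated by k = sec 31.7° = 1.175.
True distance = 3100 / 1.175 = 3100 × cos 31.7° ≈ 2640 km.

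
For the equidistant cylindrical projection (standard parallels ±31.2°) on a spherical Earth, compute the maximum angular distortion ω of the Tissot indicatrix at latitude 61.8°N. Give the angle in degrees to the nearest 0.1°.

With standard parallel φ₀ = 31.2°, the equirectangular projection gives x = Rλ cos φ₀, y = Rφ, so h = 1 and k = cos 31.2° / cos φ.
At 61.8°: h = 1.000, k = 1.810; principal scales a = 1.810, b = 1.000.
sin(ω/2) = (a − b)/(a + b) = 0.8101/2.810 = 0.2883, so ω = 2 arcsin(0.2883) ≈ 33.5°.

33.5°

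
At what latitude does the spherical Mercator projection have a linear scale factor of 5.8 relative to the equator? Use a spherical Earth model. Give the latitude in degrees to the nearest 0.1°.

80.1°

Mercator scale is k = sec φ = 1/cos φ.
1/cos φ = 5.8  ⇒  cos φ = 0.1724  ⇒  φ = arccos(0.1724) ≈ 80.1°.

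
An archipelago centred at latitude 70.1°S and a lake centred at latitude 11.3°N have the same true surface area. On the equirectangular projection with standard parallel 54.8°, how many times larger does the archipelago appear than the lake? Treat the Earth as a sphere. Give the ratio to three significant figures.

In the equirectangular projection with standard parallel φ₀ = 54.8° (x = Rλ cos φ₀, y = Rφ), meridians are true-scale (h = 1) and the parallel scale is k = cos φ₀ / cos φ.
Areal scale at 70.1°: h·k = 1.000 × 1.693 = 1.693.
Areal scale at 11.3°: h·k = 1.000 × 0.5878 = 0.5878.
Ratio = 1.693/0.5878 ≈ 2.88.

2.88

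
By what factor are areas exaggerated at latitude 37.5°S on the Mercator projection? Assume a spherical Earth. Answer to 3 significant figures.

The Mercator projection is conformal; its linear scale factor is the same in every direction and equals sec φ = 1/cos φ.
Areal scale = k² = sec²φ = 1/cos²(37.5°) = 1/0.7934² = 1.589.

1.59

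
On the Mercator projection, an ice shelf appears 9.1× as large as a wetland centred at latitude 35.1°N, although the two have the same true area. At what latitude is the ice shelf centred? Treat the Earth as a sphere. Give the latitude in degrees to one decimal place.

74.3°

Mercator areal scale is sec²φ, so apparent-area ratio = sec²φ₁ / sec²φ₂ = cos²φ₂ / cos²φ₁.
cos²φ₂ / cos²φ₁ = 9.1  ⇒  cos φ₁ = cos 35.1° / √9.1 = 0.8181/3.017 = 0.2712.
φ₁ = arccos(0.2712) ≈ 74.3°.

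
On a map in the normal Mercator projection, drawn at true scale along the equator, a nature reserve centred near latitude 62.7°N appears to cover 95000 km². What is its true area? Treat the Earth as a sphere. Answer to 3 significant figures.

For Mercator, h = k = sec φ (a conformal cylindrical projection has a single point scale, 1/cos φ).
Areal scale = k² = sec²φ = 1/cos²(62.7°) = 1/0.4586² = 4.754.
True area = apparent / (areal scale) = 95000 / 4.754 ≈ 20000 km².

20000 km²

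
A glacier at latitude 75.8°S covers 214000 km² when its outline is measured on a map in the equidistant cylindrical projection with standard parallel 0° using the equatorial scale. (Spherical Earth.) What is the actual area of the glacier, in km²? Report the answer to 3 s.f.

In the plate carrée (x = Rλ, y = Rφ), meridians are true-scale (h = 1) and parallels are stretched by k = sec φ.
Areal scale = h·k = 1 × sec φ; at 75.8°, h = 1.000, k = 4.077, so h·k = 4.077.
True area = apparent / (areal scale) = 214000 / 4.077 ≈ 52500 km².

52500 km²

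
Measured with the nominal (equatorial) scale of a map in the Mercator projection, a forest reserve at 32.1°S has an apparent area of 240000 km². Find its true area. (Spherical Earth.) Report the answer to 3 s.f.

For Mercator, h = k = sec φ (a conformal cylindrical projection has a single point scale, 1/cos φ).
Areal scale = k² = sec²φ = 1/cos²(32.1°) = 1/0.8471² = 1.394.
True area = apparent / (areal scale) = 240000 / 1.394 ≈ 172000 km².

172000 km²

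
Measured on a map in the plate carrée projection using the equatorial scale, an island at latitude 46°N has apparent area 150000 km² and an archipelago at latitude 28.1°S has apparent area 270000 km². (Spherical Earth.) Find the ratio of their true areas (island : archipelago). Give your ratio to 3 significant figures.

Plate carrée has h = 1 and k = sec φ, giving areal scale sec φ; true area = (apparent area) · cos φ.
True area of island: 150000 × cos(46°) = 150000 × 0.6947 = 104200 km².
True area of archipelago: 270000 × cos(28.1°) = 270000 × 0.8821 = 238200 km².
Ratio = 104200 / 238200 ≈ 0.437.

0.437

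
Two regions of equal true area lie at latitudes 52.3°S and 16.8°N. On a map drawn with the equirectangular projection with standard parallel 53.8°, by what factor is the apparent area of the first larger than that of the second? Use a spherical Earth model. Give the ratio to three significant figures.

1.57

The equidistant cylindrical projection with φ₀ = 53.8° has h = 1 (meridians true) and k = cos φ₀ / cos φ along parallels.
Areal scale at 52.3°: h·k = 1.000 × 0.9658 = 0.9658.
Areal scale at 16.8°: h·k = 1.000 × 0.6169 = 0.6169.
Ratio = 0.9658/0.6169 ≈ 1.57.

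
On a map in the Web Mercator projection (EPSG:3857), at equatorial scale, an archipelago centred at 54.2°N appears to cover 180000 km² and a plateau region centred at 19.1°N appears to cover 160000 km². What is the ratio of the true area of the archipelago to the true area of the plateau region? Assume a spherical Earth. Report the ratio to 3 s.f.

0.431

Mercator's areal exaggeration is sec²φ; hence true area = (apparent area) · cos²φ.
True area of archipelago: 180000 × cos²(54.2°) = 180000 × 0.3422 = 61590 km².
True area of plateau region: 160000 × cos²(19.1°) = 160000 × 0.8929 = 142900 km².
Ratio = 61590 / 142900 ≈ 0.431.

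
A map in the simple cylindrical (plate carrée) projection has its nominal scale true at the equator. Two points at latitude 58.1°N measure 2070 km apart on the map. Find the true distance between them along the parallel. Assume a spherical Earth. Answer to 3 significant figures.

For the equirectangular projection with φ₀ = 0 (plate carrée), h = 1 along meridians and k = sec φ along parallels.
Along the parallel at 58.1°, map distances are exaggerated by k = sec 58.1° = 1.892.
True distance = 2070 / 1.892 = 2070 × cos 58.1° ≈ 1090 km.

1090 km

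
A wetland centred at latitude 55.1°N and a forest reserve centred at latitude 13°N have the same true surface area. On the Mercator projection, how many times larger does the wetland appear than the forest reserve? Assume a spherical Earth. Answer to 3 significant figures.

2.90

Mercator areal scale is sec²φ.
At 55.1°: sec²(55.1°) = 1/0.5721² = 3.055.
At 13°: sec²(13°) = 1/0.9744² = 1.053.
Ratio = 3.055/1.053 = cos²(13°)/cos²(55.1°) ≈ 2.90.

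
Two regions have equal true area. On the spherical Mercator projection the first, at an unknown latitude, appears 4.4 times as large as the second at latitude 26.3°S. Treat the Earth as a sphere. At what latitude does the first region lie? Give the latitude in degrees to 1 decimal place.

64.7°

On Mercator, (apparent₁)/(apparent₂) = sec²φ₁ / sec²φ₂ when true areas are equal.
cos²φ₂ / cos²φ₁ = 4.4  ⇒  cos φ₁ = cos 26.3° / √4.4 = 0.8965/2.098 = 0.4274.
φ₁ = arccos(0.4274) ≈ 64.7°.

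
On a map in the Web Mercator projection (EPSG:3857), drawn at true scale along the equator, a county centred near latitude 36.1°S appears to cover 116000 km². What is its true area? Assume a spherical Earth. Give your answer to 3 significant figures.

The Mercator projection is conformal; its linear scale factor is the same in every direction and equals sec φ = 1/cos φ.
Areal scale = k² = sec²φ = 1/cos²(36.1°) = 1/0.8080² = 1.532.
True area = apparent / (areal scale) = 116000 / 1.532 ≈ 75700 km².

75700 km²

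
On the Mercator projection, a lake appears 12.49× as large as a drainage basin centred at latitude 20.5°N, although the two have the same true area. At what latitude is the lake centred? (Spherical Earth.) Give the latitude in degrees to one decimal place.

74.6°

On Mercator, (apparent₁)/(apparent₂) = sec²φ₁ / sec²φ₂ when true areas are equal.
cos²φ₂ / cos²φ₁ = 12.49  ⇒  cos φ₁ = cos 20.5° / √12.49 = 0.9367/3.534 = 0.2650.
φ₁ = arccos(0.2650) ≈ 74.6°.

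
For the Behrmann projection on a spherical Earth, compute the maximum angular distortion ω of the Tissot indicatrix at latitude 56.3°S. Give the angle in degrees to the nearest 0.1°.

The Behrmann projection is cylindrical equal-area with φ₀ = 30°. A cylindrical equal-area projection with standard parallel φ₀ has meridian scale h = cos φ / cos φ₀ and parallel scale k = cos φ₀ / cos φ (so areas are preserved, h·k = 1).
At 56.3°: h = 0.6407, k = 1.561; principal scales a = 1.561, b = 0.6407.
sin(ω/2) = (a − b)/(a + b) = 0.9202/2.202 = 0.4180, so ω = 2 arcsin(0.4180) ≈ 49.4°.

49.4°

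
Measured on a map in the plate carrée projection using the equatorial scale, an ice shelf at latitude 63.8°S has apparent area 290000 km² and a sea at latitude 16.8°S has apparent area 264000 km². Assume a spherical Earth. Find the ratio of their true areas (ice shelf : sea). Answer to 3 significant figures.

0.507

Plate carrée has h = 1 and k = sec φ, giving areal scale sec φ; true area = (apparent area) · cos φ.
True area of ice shelf: 290000 × cos(63.8°) = 290000 × 0.4415 = 128000 km².
True area of sea: 264000 × cos(16.8°) = 264000 × 0.9573 = 252700 km².
Ratio = 128000 / 252700 ≈ 0.507.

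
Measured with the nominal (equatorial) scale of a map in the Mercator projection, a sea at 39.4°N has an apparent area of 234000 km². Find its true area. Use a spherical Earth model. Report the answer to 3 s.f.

140000 km²

For Mercator, h = k = sec φ (a conformal cylindrical projection has a single point scale, 1/cos φ).
Areal scale = k² = sec²φ = 1/cos²(39.4°) = 1/0.7727² = 1.675.
True area = apparent / (areal scale) = 234000 / 1.675 ≈ 140000 km².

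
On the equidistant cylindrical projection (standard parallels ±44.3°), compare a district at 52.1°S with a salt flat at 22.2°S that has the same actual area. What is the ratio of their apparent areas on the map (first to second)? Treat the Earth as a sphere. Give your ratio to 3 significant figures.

In the equirectangular projection with standard parallel φ₀ = 44.3° (x = Rλ cos φ₀, y = Rφ), meridians are true-scale (h = 1) and the parallel scale is k = cos φ₀ / cos φ.
Areal scale at 52.1°: h·k = 1.000 × 1.165 = 1.165.
Areal scale at 22.2°: h·k = 1.000 × 0.7730 = 0.7730.
Ratio = 1.165/0.7730 ≈ 1.51.

1.51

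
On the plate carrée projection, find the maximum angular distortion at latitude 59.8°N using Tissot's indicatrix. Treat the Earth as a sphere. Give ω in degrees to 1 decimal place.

For the equirectangular projection with φ₀ = 0 (plate carrée), h = 1 along meridians and k = sec φ along parallels.
At 59.8°: h = 1.000, k = 1.988; principal scales a = 1.988, b = 1.000.
sin(ω/2) = (a − b)/(a + b) = 0.9880/2.988 = 0.3307, so ω = 2 arcsin(0.3307) ≈ 38.6°.

38.6°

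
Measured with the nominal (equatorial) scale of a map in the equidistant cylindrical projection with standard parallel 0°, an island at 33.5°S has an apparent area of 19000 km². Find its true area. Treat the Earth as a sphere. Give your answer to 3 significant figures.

For the equirectangular projection with φ₀ = 0 (plate carrée), h = 1 along meridians and k = sec φ along parallels.
Areal scale = h·k = 1 × sec φ; at 33.5°, h = 1.000, k = 1.199, so h·k = 1.199.
True area = apparent / (areal scale) = 19000 / 1.199 ≈ 15800 km².

15800 km²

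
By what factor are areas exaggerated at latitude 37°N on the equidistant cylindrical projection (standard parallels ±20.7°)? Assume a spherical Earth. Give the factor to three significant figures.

1.17

With standard parallel φ₀ = 20.7°, the equirectangular projection gives x = Rλ cos φ₀, y = Rφ, so h = 1 and k = cos 20.7° / cos φ.
Areal scale = h·k = 1 × cos φ₀ / cos φ; at 37°, h = 1.000, k = 1.171, so h·k = 1.171.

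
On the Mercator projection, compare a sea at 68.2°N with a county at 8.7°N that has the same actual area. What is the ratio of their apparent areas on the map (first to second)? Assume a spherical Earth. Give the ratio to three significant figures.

7.08

On Mercator, area is exaggerated by sec²φ = 1/cos²φ.
At 68.2°: sec²(68.2°) = 1/0.3714² = 7.251.
At 8.7°: sec²(8.7°) = 1/0.9885² = 1.023.
Ratio = 7.251/1.023 = cos²(8.7°)/cos²(68.2°) ≈ 7.08.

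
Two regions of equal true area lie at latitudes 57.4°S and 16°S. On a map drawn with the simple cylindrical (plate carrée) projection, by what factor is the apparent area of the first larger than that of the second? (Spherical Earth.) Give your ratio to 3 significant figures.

1.78

In the plate carrée (x = Rλ, y = Rφ), meridians are true-scale (h = 1) and parallels are stretched by k = sec φ.
Areal scale at 57.4°: h·k = 1.000 × 1.856 = 1.856.
Areal scale at 16°: h·k = 1.000 × 1.040 = 1.040.
Ratio = 1.856/1.040 ≈ 1.78.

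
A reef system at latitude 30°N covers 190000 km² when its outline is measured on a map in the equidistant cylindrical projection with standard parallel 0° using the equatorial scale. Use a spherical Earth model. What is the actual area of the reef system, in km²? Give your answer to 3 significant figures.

In the plate carrée (x = Rλ, y = Rφ), meridians are true-scale (h = 1) and parallels are stretched by k = sec φ.
Areal scale = h·k = 1 × sec φ; at 30°, h = 1.000, k = 1.155, so h·k = 1.155.
True area = apparent / (areal scale) = 190000 / 1.155 ≈ 165000 km².

165000 km²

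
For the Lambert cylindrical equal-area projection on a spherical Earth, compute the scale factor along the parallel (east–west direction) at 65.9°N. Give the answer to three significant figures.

The Lambert cylindrical equal-area projection is the cylindrical equal-area projection with its standard parallel at the equator (φ₀ = 0). For cylindrical equal-area with standard parallel φ₀, h = cos φ / cos φ₀ and k = cos φ₀ / cos φ, so h·k = 1.
k = cos 0° / cos 65.9° = 1.000/0.4083 = 2.449.

2.45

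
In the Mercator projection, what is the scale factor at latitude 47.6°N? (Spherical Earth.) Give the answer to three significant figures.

1.48

Mercator is conformal, so the point scale is isotropic: h = k = sec φ = 1/cos φ.
k = 1/cos 47.6° = 1/0.6743 = 1.483.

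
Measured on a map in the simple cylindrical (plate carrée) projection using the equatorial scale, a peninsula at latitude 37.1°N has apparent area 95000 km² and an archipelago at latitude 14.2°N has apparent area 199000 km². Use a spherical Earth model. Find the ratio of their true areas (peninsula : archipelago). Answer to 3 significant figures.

On the plate carrée, areal scale = h·k = 1 × sec φ, so true area = apparent × cos φ.
True area of peninsula: 95000 × cos(37.1°) = 95000 × 0.7976 = 75770 km².
True area of archipelago: 199000 × cos(14.2°) = 199000 × 0.9694 = 192900 km².
Ratio = 75770 / 192900 ≈ 0.393.

0.393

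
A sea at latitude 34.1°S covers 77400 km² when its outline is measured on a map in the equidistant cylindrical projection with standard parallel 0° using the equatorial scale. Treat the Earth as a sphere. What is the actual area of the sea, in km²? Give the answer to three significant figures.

64100 km²

For the equirectangular projection with φ₀ = 0 (plate carrée), h = 1 along meridians and k = sec φ along parallels.
Areal scale = h·k = 1 × sec φ; at 34.1°, h = 1.000, k = 1.208, so h·k = 1.208.
True area = apparent / (areal scale) = 77400 / 1.208 ≈ 64100 km².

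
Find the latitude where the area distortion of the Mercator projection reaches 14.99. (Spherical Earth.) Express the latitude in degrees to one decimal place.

Mercator areal scale is sec²φ.
sec²φ = 14.99  ⇒  cos²φ = 0.06671  ⇒  cos φ = 0.2583.
φ = arccos(0.2583) ≈ 75.0°.

75.0°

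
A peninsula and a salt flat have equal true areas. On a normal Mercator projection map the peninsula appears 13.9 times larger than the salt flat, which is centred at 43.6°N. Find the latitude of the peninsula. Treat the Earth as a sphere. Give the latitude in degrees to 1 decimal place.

78.8°

Mercator areal scale is sec²φ, so apparent-area ratio = sec²φ₁ / sec²φ₂ = cos²φ₂ / cos²φ₁.
cos²φ₂ / cos²φ₁ = 13.9  ⇒  cos φ₁ = cos 43.6° / √13.9 = 0.7242/3.728 = 0.1942.
φ₁ = arccos(0.1942) ≈ 78.8°.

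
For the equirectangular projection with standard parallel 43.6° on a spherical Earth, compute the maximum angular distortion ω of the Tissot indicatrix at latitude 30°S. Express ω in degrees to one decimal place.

10.2°

With standard parallel φ₀ = 43.6°, the equirectangular projection gives x = Rλ cos φ₀, y = Rφ, so h = 1 and k = cos 43.6° / cos φ.
At 30°: h = 1.000, k = 0.8362; principal scales a = 1.000, b = 0.8362.
sin(ω/2) = (a − b)/(a + b) = 0.1638/1.836 = 0.08920, so ω = 2 arcsin(0.08920) ≈ 10.2°.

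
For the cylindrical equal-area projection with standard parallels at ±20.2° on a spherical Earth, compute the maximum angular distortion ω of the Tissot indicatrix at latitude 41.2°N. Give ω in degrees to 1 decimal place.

For cylindrical equal-area with standard parallel φ₀, h = cos φ / cos φ₀ and k = cos φ₀ / cos φ, so h·k = 1.
At 41.2°: h = 0.8017, k = 1.247; principal scales a = 1.247, b = 0.8017.
sin(ω/2) = (a − b)/(a + b) = 0.4456/2.049 = 0.2175, so ω = 2 arcsin(0.2175) ≈ 25.1°.

25.1°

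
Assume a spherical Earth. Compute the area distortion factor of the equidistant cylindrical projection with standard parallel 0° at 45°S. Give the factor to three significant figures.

Plate carrée maps x = Rλ, y = Rφ. The meridian scale is h = 1 and the parallel scale is k = 1/cos φ = sec φ.
Areal scale = h·k = 1 × sec φ; at 45°, h = 1.000, k = 1.414, so h·k = 1.414.

1.41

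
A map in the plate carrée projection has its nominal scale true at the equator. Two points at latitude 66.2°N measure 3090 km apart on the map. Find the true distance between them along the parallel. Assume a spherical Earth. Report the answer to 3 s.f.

1250 km

In the plate carrée (x = Rλ, y = Rφ), meridians are true-scale (h = 1) and parallels are stretched by k = sec φ.
Along the parallel at 66.2°, map distances are exaggerated by k = sec 66.2° = 2.478.
True distance = 3090 / 2.478 = 3090 × cos 66.2° ≈ 1250 km.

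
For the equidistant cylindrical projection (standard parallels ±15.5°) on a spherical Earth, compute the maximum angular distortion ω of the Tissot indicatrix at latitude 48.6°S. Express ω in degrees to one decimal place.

21.4°

In the equirectangular projection with standard parallel φ₀ = 15.5° (x = Rλ cos φ₀, y = Rφ), meridians are true-scale (h = 1) and the parallel scale is k = cos φ₀ / cos φ.
At 48.6°: h = 1.000, k = 1.457; principal scales a = 1.457, b = 1.000.
sin(ω/2) = (a − b)/(a + b) = 0.4571/2.457 = 0.1860, so ω = 2 arcsin(0.1860) ≈ 21.4°.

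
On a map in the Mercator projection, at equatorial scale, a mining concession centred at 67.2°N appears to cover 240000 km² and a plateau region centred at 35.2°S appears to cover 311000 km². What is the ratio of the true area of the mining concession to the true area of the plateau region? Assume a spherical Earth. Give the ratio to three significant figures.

0.174

Mercator's areal exaggeration is sec²φ; hence true area = (apparent area) · cos²φ.
True area of mining concession: 240000 × cos²(67.2°) = 240000 × 0.1502 = 36040 km².
True area of plateau region: 311000 × cos²(35.2°) = 311000 × 0.6677 = 207700 km².
Ratio = 36040 / 207700 ≈ 0.174.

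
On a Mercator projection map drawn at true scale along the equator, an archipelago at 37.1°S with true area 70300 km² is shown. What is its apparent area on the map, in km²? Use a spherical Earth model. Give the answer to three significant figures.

The Mercator projection is conformal; its linear scale factor is the same in every direction and equals sec φ = 1/cos φ.
Areal scale = k² = sec²φ = 1/cos²(37.1°) = 1/0.7976² = 1.572.
Apparent area = 70300 × 1.572 ≈ 111000 km².

111000 km²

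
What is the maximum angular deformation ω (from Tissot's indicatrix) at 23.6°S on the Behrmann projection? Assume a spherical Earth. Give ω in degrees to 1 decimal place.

6.5°

Behrmann is a cylindrical equal-area projection with standard parallels at ±30°. A cylindrical equal-area projection with standard parallel φ₀ has meridian scale h = cos φ / cos φ₀ and parallel scale k = cos φ₀ / cos φ (so areas are preserved, h·k = 1).
At 23.6°: h = 1.058, k = 0.9451; principal scales a = 1.058, b = 0.9451.
sin(ω/2) = (a − b)/(a + b) = 0.1131/2.003 = 0.05644, so ω = 2 arcsin(0.05644) ≈ 6.5°.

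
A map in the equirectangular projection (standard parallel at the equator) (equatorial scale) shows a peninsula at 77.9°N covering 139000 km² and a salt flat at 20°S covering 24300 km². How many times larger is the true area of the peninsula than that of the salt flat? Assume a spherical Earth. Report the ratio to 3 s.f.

1.28

On the plate carrée, areal scale = h·k = 1 × sec φ, so true area = apparent × cos φ.
True area of peninsula: 139000 × cos(77.9°) = 139000 × 0.2096 = 29140 km².
True area of salt flat: 24300 × cos(20°) = 24300 × 0.9397 = 22830 km².
Ratio = 29140 / 22830 ≈ 1.28.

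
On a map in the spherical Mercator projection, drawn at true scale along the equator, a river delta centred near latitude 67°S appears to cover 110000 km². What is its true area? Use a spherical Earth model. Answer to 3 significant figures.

16800 km²

For Mercator, h = k = sec φ (a conformal cylindrical projection has a single point scale, 1/cos φ).
Areal scale = k² = sec²φ = 1/cos²(67°) = 1/0.3907² = 6.550.
True area = apparent / (areal scale) = 110000 / 6.550 ≈ 16800 km².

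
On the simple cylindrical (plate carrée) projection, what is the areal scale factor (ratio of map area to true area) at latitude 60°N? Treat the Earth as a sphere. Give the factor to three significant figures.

In the plate carrée (x = Rλ, y = Rφ), meridians are true-scale (h = 1) and parallels are stretched by k = sec φ.
Areal scale = h·k = 1 × sec φ; at 60°, h = 1.000, k = 2.000, so h·k = 2.000.

2.00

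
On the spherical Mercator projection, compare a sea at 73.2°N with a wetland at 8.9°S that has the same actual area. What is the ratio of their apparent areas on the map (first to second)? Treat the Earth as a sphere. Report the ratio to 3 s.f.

On Mercator, area is exaggerated by sec²φ = 1/cos²φ.
At 73.2°: sec²(73.2°) = 1/0.2890² = 11.97.
At 8.9°: sec²(8.9°) = 1/0.9880² = 1.025.
Ratio = 11.97/1.025 = cos²(8.9°)/cos²(73.2°) ≈ 11.7.

11.7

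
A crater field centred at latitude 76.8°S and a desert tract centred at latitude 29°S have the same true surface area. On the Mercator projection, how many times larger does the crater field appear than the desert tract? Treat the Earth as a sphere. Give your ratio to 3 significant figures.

14.7

Mercator is conformal with k = sec φ, so areal scale = k² = sec²φ.
At 76.8°: sec²(76.8°) = 1/0.2284² = 19.18.
At 29°: sec²(29°) = 1/0.8746² = 1.307.
Ratio = 19.18/1.307 = cos²(29°)/cos²(76.8°) ≈ 14.7.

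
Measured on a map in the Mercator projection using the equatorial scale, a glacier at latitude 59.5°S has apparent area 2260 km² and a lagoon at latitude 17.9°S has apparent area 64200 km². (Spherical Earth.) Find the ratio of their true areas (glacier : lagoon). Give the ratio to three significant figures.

0.0100

Since Mercator area scale is 1/cos²φ, the true area equals the apparent area multiplied by cos²φ.
True area of glacier: 2260 × cos²(59.5°) = 2260 × 0.2576 = 582.2 km².
True area of lagoon: 64200 × cos²(17.9°) = 64200 × 0.9055 = 58140 km².
Ratio = 582.2 / 58140 ≈ 0.0100.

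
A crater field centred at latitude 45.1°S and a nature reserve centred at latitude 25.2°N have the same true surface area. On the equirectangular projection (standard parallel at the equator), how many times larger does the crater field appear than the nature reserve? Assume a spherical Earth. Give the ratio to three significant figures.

1.28

Plate carrée maps x = Rλ, y = Rφ. The meridian scale is h = 1 and the parallel scale is k = 1/cos φ = sec φ.
Areal scale at 45.1°: h·k = 1.000 × 1.417 = 1.417.
Areal scale at 25.2°: h·k = 1.000 × 1.105 = 1.105.
Ratio = 1.417/1.105 ≈ 1.28.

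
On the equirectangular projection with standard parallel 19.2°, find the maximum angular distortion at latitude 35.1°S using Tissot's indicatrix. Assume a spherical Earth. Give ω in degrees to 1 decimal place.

8.2°

The equidistant cylindrical projection with φ₀ = 19.2° has h = 1 (meridians true) and k = cos φ₀ / cos φ along parallels.
At 35.1°: h = 1.000, k = 1.154; principal scales a = 1.154, b = 1.000.
sin(ω/2) = (a − b)/(a + b) = 0.1543/2.154 = 0.07162, so ω = 2 arcsin(0.07162) ≈ 8.2°.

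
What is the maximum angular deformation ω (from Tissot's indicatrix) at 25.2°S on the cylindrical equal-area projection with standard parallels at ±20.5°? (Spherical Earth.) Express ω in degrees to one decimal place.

A cylindrical equal-area projection with standard parallel φ₀ has meridian scale h = cos φ / cos φ₀ and parallel scale k = cos φ₀ / cos φ (so areas are preserved, h·k = 1).
At 25.2°: h = 0.9660, k = 1.035; principal scales a = 1.035, b = 0.9660.
sin(ω/2) = (a − b)/(a + b) = 0.06919/2.001 = 0.03458, so ω = 2 arcsin(0.03458) ≈ 4.0°.

4.0°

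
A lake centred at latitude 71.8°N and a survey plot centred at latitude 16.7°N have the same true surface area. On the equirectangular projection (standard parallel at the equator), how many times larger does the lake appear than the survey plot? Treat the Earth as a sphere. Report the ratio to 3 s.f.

In the plate carrée (x = Rλ, y = Rφ), meridians are true-scale (h = 1) and parallels are stretched by k = sec φ.
Areal scale at 71.8°: h·k = 1.000 × 3.202 = 3.202.
Areal scale at 16.7°: h·k = 1.000 × 1.044 = 1.044.
Ratio = 3.202/1.044 ≈ 3.07.

3.07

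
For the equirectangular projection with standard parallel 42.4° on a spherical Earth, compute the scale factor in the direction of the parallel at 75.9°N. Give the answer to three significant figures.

In the equirectangular projection with standard parallel φ₀ = 42.4° (x = Rλ cos φ₀, y = Rφ), meridians are true-scale (h = 1) and the parallel scale is k = cos φ₀ / cos φ.
k = cos 42.4° / cos 75.9° = 0.7385/0.2436 = 3.031.

3.03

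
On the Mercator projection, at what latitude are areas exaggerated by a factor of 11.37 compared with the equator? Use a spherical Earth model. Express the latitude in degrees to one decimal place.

72.7°

Mercator areal scale is sec²φ.
sec²φ = 11.37  ⇒  cos²φ = 0.08795  ⇒  cos φ = 0.2966.
φ = arccos(0.2966) ≈ 72.7°.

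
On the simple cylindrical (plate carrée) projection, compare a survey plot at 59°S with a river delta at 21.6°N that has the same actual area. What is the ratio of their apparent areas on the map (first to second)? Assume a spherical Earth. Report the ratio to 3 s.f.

1.81

Plate carrée maps x = Rλ, y = Rφ. The meridian scale is h = 1 and the parallel scale is k = 1/cos φ = sec φ.
Areal scale at 59°: h·k = 1.000 × 1.942 = 1.942.
Areal scale at 21.6°: h·k = 1.000 × 1.076 = 1.076.
Ratio = 1.942/1.076 ≈ 1.81.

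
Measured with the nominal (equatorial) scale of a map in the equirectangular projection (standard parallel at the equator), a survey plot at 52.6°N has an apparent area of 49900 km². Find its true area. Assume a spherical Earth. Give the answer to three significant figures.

For the equirectangular projection with φ₀ = 0 (plate carrée), h = 1 along meridians and k = sec φ along parallels.
Areal scale = h·k = 1 × sec φ; at 52.6°, h = 1.000, k = 1.646, so h·k = 1.646.
True area = apparent / (areal scale) = 49900 / 1.646 ≈ 30300 km².

30300 km²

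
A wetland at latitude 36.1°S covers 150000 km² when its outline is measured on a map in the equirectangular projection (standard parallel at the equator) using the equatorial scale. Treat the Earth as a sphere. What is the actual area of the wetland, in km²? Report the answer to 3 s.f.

In the plate carrée (x = Rλ, y = Rφ), meridians are true-scale (h = 1) and parallels are stretched by k = sec φ.
Areal scale = h·k = 1 × sec φ; at 36.1°, h = 1.000, k = 1.238, so h·k = 1.238.
True area = apparent / (areal scale) = 150000 / 1.238 ≈ 121000 km².

121000 km²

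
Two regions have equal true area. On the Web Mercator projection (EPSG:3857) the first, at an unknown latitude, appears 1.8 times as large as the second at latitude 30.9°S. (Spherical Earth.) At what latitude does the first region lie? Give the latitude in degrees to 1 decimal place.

50.2°

Mercator areal scale is sec²φ, so apparent-area ratio = sec²φ₁ / sec²φ₂ = cos²φ₂ / cos²φ₁.
cos²φ₂ / cos²φ₁ = 1.8  ⇒  cos φ₁ = cos 30.9° / √1.8 = 0.8581/1.342 = 0.6396.
φ₁ = arccos(0.6396) ≈ 50.2°.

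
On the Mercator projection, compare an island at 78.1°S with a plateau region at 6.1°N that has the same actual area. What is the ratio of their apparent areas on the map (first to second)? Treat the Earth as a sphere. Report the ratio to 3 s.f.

23.3

On Mercator, area is exaggerated by sec²φ = 1/cos²φ.
At 78.1°: sec²(78.1°) = 1/0.2062² = 23.52.
At 6.1°: sec²(6.1°) = 1/0.9943² = 1.011.
Ratio = 23.52/1.011 = cos²(6.1°)/cos²(78.1°) ≈ 23.3.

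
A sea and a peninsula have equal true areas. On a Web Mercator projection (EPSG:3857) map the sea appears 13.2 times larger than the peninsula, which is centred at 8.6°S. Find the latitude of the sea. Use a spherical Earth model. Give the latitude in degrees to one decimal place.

Mercator areal scale is sec²φ, so apparent-area ratio = sec²φ₁ / sec²φ₂ = cos²φ₂ / cos²φ₁.
cos²φ₂ / cos²φ₁ = 13.2  ⇒  cos φ₁ = cos 8.6° / √13.2 = 0.9888/3.633 = 0.2721.
φ₁ = arccos(0.2721) ≈ 74.2°.

74.2°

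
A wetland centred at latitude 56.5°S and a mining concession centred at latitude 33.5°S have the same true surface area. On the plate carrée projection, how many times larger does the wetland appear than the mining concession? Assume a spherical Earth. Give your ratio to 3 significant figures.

Plate carrée maps x = Rλ, y = Rφ. The meridian scale is h = 1 and the parallel scale is k = 1/cos φ = sec φ.
Areal scale at 56.5°: h·k = 1.000 × 1.812 = 1.812.
Areal scale at 33.5°: h·k = 1.000 × 1.199 = 1.199.
Ratio = 1.812/1.199 ≈ 1.51.

1.51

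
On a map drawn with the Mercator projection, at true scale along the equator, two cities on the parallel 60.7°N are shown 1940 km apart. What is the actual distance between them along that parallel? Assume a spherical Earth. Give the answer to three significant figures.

For Mercator, h = k = sec φ (a conformal cylindrical projection has a single point scale, 1/cos φ).
Along the parallel at 60.7°, map distances are exaggerated by k = sec 60.7° = 2.043.
True distance = 1940 / 2.043 = 1940 × cos 60.7° ≈ 949 km.

949 km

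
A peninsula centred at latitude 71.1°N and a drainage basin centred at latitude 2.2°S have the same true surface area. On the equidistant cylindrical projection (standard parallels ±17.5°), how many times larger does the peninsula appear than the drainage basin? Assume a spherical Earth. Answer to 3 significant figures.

3.08

The equidistant cylindrical projection with φ₀ = 17.5° has h = 1 (meridians true) and k = cos φ₀ / cos φ along parallels.
Areal scale at 71.1°: h·k = 1.000 × 2.944 = 2.944.
Areal scale at 2.2°: h·k = 1.000 × 0.9544 = 0.9544.
Ratio = 2.944/0.9544 ≈ 3.08.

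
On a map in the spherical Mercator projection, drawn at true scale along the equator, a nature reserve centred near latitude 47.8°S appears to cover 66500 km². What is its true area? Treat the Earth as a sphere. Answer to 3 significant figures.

For Mercator, h = k = sec φ (a conformal cylindrical projection has a single point scale, 1/cos φ).
Areal scale = k² = sec²φ = 1/cos²(47.8°) = 1/0.6717² = 2.216.
True area = apparent / (areal scale) = 66500 / 2.216 ≈ 30000 km².

30000 km²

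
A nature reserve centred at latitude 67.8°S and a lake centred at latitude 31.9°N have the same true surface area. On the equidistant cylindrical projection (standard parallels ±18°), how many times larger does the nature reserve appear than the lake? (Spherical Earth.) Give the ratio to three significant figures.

2.25

In the equirectangular projection with standard parallel φ₀ = 18° (x = Rλ cos φ₀, y = Rφ), meridians are true-scale (h = 1) and the parallel scale is k = cos φ₀ / cos φ.
Areal scale at 67.8°: h·k = 1.000 × 2.517 = 2.517.
Areal scale at 31.9°: h·k = 1.000 × 1.120 = 1.120.
Ratio = 2.517/1.120 ≈ 2.25.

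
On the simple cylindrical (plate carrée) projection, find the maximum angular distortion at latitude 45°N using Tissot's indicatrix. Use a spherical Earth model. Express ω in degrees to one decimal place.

In the plate carrée (x = Rλ, y = Rφ), meridians are true-scale (h = 1) and parallels are stretched by k = sec φ.
At 45°: h = 1.000, k = 1.414; principal scales a = 1.414, b = 1.000.
sin(ω/2) = (a − b)/(a + b) = 0.4142/2.414 = 0.1716, so ω = 2 arcsin(0.1716) ≈ 19.8°.

19.8°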